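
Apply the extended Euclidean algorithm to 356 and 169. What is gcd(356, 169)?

1

Euclidean algorithm:
356 = 2*169 + 18
169 = 9*18 + 7
18 = 2*7 + 4
7 = 1*4 + 3
4 = 1*3 + 1
3 = 3*1 + 0
gcd(356, 169) = 1.
Working backward:
1 = 4 − 3
1 = −7 + 2·4
1 = 2·18 − 5·7
1 = −5·169 + 47·18
1 = 47·356 − 99·169
So 1 = (47)·356 + (-99)·169.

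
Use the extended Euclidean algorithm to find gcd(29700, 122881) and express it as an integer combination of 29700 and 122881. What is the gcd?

11

Apply Euclid's algorithm to 122881 and 29700:
122881 = 4·29700 + 4081
29700 = 7·4081 + 1133
4081 = 3·1133 + 682
1133 = 1·682 + 451
682 = 1·451 + 231
451 = 1·231 + 220
231 = 1·220 + 11
220 = 20·11 + 0
gcd(29700, 122881) = 11.
Working backward:
11 = 231 − 220
11 = −451 + 2·231
11 = 2·682 − 3·451
11 = −3·1133 + 5·682
11 = 5·4081 − 18·1133
11 = −18·29700 + 131·4081
11 = 131·122881 − 542·29700
So 11 = (131)·122881 + (-542)·29700.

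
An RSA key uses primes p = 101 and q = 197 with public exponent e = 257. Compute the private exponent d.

2593

φ(n) = (p−1)(q−1) = 100·196 = 19600.
Need d with 257·d ≡ 1 (mod 19600). Apply the extended Euclidean algorithm:
19600 = 76·257 + 68
257 = 3·68 + 53
68 = 1·53 + 15
53 = 3·15 + 8
15 = 1·8 + 7
8 = 1·7 + 1
7 = 7·1 + 0
Back-substitute:
1 = 8 − 7
1 = −15 + 2·8
1 = 2·53 − 7·15
1 = −7·68 + 9·53
1 = 9·257 − 34·68
1 = −34·19600 + 2593·257
So 257·2593 ≡ 1 (mod 19600), hence d = 2593.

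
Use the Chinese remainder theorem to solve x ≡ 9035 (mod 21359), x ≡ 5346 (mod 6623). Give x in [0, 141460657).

Write x = 9035 + 21359·k. Then 21359·k ≡ 5346 − 9035 ≡ 2934 (mod 6623).
Need 21359⁻¹ mod 6623. Extended Euclid on (6623, 1490):
6623 = 4×1490 + 663
1490 = 2×663 + 164
663 = 4×164 + 7
164 = 23×7 + 3
7 = 2×3 + 1
3 = 3×1 + 0
Back-substitute:
1 = 7 − 2·3
1 = −2·164 + 47·7
1 = 47·663 − 190·164
1 = −190·1490 + 427·663
1 = 427·6623 − 1898·1490
21359⁻¹ ≡ 4725 (mod 6623), so k ≡ 4725·2934 ≡ 1211 (mod 6623).
x = 9035 + 21359·1211 = 25874784.

25874784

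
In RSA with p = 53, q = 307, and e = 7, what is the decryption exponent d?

13639

φ(n) = (p−1)(q−1) = 52·306 = 15912.
Need d with 7·d ≡ 1 (mod 15912). Apply the extended Euclidean algorithm:
15912 = 2273×7 + 1
7 = 7×1 + 0
Back-substitute:
1 = 15912 − 2273·7
So 7·(-2273) ≡ 1 (mod 15912), hence d ≡ -2273 ≡ 13639 (mod 15912).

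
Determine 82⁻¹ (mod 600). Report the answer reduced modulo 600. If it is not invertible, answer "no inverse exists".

Euclidean algorithm on 600, 82:
600 = 7·82 + 26
82 = 3·26 + 4
26 = 6·4 + 2
4 = 2·2 + 0
Since gcd = 2 > 1, 82 is not a unit mod 600.

no inverse exists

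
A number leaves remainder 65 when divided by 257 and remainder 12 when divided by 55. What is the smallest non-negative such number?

1607

Write x = 65 + 257·k. Then 257·k ≡ 12 − 65 ≡ 2 (mod 55).
Need 257⁻¹ mod 55. Extended Euclid on (55, 37):
55 = 1×37 + 18
37 = 2×18 + 1
18 = 18×1 + 0
Back-substitute:
1 = 37 − 2·18
1 = −2·55 + 3·37
257⁻¹ ≡ 3 (mod 55), so k ≡ 3·2 ≡ 6 (mod 55).
x = 65 + 257·6 = 1607.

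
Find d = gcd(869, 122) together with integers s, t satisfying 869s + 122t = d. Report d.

Apply Euclid's algorithm to 869 and 122:
869 = 7×122 + 15
122 = 8×15 + 2
15 = 7×2 + 1
2 = 2×1 + 0
gcd(869, 122) = 1.
Working backward:
1 = 15 − 7·2
1 = −7·122 + 57·15
1 = 57·869 − 406·122
So 1 = (57)·869 + (-406)·122.

1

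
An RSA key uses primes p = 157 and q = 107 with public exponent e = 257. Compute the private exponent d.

4697

φ(n) = (p−1)(q−1) = 156·106 = 16536.
Need d with 257·d ≡ 1 (mod 16536). Apply the extended Euclidean algorithm:
16536 = 64*257 + 88
257 = 2*88 + 81
88 = 1*81 + 7
81 = 11*7 + 4
7 = 1*4 + 3
4 = 1*3 + 1
3 = 3*1 + 0
Back-substitute:
1 = 4 − 3
1 = −7 + 2·4
1 = 2·81 − 23·7
1 = −23·88 + 25·81
1 = 25·257 − 73·88
1 = −73·16536 + 4697·257
So 257·4697 ≡ 1 (mod 16536), hence d = 4697.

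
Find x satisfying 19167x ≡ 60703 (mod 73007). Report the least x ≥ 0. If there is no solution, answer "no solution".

66672

First find gcd(19167, 73007):
73007 = 3*19167 + 15506
19167 = 1*15506 + 3661
15506 = 4*3661 + 862
3661 = 4*862 + 213
862 = 4*213 + 10
213 = 21*10 + 3
10 = 3*3 + 1
3 = 3*1 + 0
gcd = 1, so a unique solution mod 73007 exists.
Back-substitute for the Bézout coefficients:
1 = 10 − 3·3
1 = −3·213 + 64·10
1 = 64·862 − 259·213
1 = −259·3661 + 1100·862
1 = 1100·15506 − 4659·3661
1 = −4659·19167 + 5759·15506
1 = 5759·73007 − 21936·19167
So 19167·(-21936) ≡ 1 (mod 73007), giving 19167⁻¹ ≡ 51071.
x ≡ 19167⁻¹·60703 ≡ 51071·60703 ≡ 66672 (mod 73007).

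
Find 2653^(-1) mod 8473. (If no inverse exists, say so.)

5819

gcd(8473, 2653) by repeated division:
8473 = 3·2653 + 514
2653 = 5·514 + 83
514 = 6·83 + 16
83 = 5·16 + 3
16 = 5·3 + 1
3 = 3·1 + 0
gcd = 1, so the inverse exists. Back-substitute:
1 = 16 − 5·3
1 = −5·83 + 26·16
1 = 26·514 − 161·83
1 = −161·2653 + 831·514
1 = 831·8473 − 2654·2653
Hence 2653⁻¹ ≡ -2654 ≡ 5819 (mod 8473).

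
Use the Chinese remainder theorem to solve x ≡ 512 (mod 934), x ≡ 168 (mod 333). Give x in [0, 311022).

Write x = 512 + 934·k. Then 934·k ≡ 168 − 512 ≡ 322 (mod 333).
Need 934⁻¹ mod 333. Extended Euclid on (333, 268):
333 = 1×268 + 65
268 = 4×65 + 8
65 = 8×8 + 1
8 = 8×1 + 0
Back-substitute:
1 = 65 − 8·8
1 = −8·268 + 33·65
1 = 33·333 − 41·268
934⁻¹ ≡ 292 (mod 333), so k ≡ 292·322 ≡ 118 (mod 333).
x = 512 + 934·118 = 110724.

110724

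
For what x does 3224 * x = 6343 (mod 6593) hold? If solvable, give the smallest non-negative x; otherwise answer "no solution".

First find gcd(3224, 6593):
6593 = 2·3224 + 145
3224 = 22·145 + 34
145 = 4·34 + 9
34 = 3·9 + 7
9 = 1·7 + 2
7 = 3·2 + 1
2 = 2·1 + 0
gcd = 1, so a unique solution mod 6593 exists.
Back-substitute for the Bézout coefficients:
1 = 7 − 3·2
1 = −3·9 + 4·7
1 = 4·34 − 15·9
1 = −15·145 + 64·34
1 = 64·3224 − 1423·145
1 = −1423·6593 + 2910·3224
So 3224·(2910) ≡ 1 (mod 6593), giving 3224⁻¹ ≡ 2910.
x ≡ 3224⁻¹·6343 ≡ 2910·6343 ≡ 4323 (mod 6593).

4323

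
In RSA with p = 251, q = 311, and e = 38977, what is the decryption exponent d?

10413

φ(n) = (p−1)(q−1) = 250·310 = 77500.
Need d with 38977·d ≡ 1 (mod 77500). Apply the extended Euclidean algorithm:
77500 = 1*38977 + 38523
38977 = 1*38523 + 454
38523 = 84*454 + 387
454 = 1*387 + 67
387 = 5*67 + 52
67 = 1*52 + 15
52 = 3*15 + 7
15 = 2*7 + 1
7 = 7*1 + 0
Back-substitute:
1 = 15 − 2·7
1 = −2·52 + 7·15
1 = 7·67 − 9·52
1 = −9·387 + 52·67
1 = 52·454 − 61·387
1 = −61·38523 + 5176·454
1 = 5176·38977 − 5237·38523
1 = −5237·77500 + 10413·38977
So 38977·10413 ≡ 1 (mod 77500), hence d = 10413.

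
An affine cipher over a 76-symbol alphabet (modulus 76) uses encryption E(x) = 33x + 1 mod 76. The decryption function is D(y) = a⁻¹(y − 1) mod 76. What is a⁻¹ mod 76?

53

Extended Euclidean algorithm:
76 = 2×33 + 10
33 = 3×10 + 3
10 = 3×3 + 1
3 = 3×1 + 0
Since gcd(33, 76) = 1, back-substitute to write 1 as a combination:
1 = 10 − 3·3
1 = −3·33 + 10·10
1 = 10·76 − 23·33
Thus 33·(-23) ≡ 1 (mod 76); reducing, -23 mod 76 = 53.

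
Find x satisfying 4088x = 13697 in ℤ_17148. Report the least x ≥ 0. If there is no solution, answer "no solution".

gcd(4088, 17148):
17148 = 4*4088 + 796
4088 = 5*796 + 108
796 = 7*108 + 40
108 = 2*40 + 28
40 = 1*28 + 12
28 = 2*12 + 4
12 = 3*4 + 0
gcd = 4, but 4 ∤ 13697, so the congruence has no solution.

no solution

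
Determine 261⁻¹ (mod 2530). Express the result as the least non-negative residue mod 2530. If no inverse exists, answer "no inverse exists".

601

Run Euclid on (2530, 261):
2530 = 9×261 + 181
261 = 1×181 + 80
181 = 2×80 + 21
80 = 3×21 + 17
21 = 1×17 + 4
17 = 4×4 + 1
4 = 4×1 + 0
The gcd is 1. Working backward:
1 = 17 − 4·4
1 = −4·21 + 5·17
1 = 5·80 − 19·21
1 = −19·181 + 43·80
1 = 43·261 − 62·181
1 = −62·2530 + 601·261
So 261·601 ≡ 1 (mod 2530).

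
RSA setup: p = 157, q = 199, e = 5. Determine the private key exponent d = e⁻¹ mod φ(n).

18533

φ(n) = (p−1)(q−1) = 156·198 = 30888.
Need d with 5·d ≡ 1 (mod 30888). Apply the extended Euclidean algorithm:
30888 = 6177·5 + 3
5 = 1·3 + 2
3 = 1·2 + 1
2 = 2·1 + 0
Back-substitute:
1 = 3 − 2
1 = −5 + 2·3
1 = 2·30888 − 12355·5
So 5·(-12355) ≡ 1 (mod 30888), hence d ≡ -12355 ≡ 18533 (mod 30888).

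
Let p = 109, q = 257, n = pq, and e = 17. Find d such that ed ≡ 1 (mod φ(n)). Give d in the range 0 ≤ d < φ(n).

22769

φ(n) = (p−1)(q−1) = 108·256 = 27648.
Need d with 17·d ≡ 1 (mod 27648). Apply the extended Euclidean algorithm:
27648 = 1626×17 + 6
17 = 2×6 + 5
6 = 1×5 + 1
5 = 5×1 + 0
Back-substitute:
1 = 6 − 5
1 = −17 + 3·6
1 = 3·27648 − 4879·17
So 17·(-4879) ≡ 1 (mod 27648), hence d ≡ -4879 ≡ 22769 (mod 27648).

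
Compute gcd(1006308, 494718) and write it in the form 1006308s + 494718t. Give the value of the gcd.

Euclidean algorithm:
1006308 = 2·494718 + 16872
494718 = 29·16872 + 5430
16872 = 3·5430 + 582
5430 = 9·582 + 192
582 = 3·192 + 6
192 = 32·6 + 0
gcd(1006308, 494718) = 6.
Back-substituting:
6 = 582 − 3·192
6 = −3·5430 + 28·582
6 = 28·16872 − 87·5430
6 = −87·494718 + 2551·16872
6 = 2551·1006308 − 5189·494718
So 6 = (2551)·1006308 + (-5189)·494718.

6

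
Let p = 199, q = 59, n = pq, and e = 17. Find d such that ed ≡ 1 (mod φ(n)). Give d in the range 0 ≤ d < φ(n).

φ(n) = (p−1)(q−1) = 198·58 = 11484.
Need d with 17·d ≡ 1 (mod 11484). Apply the extended Euclidean algorithm:
11484 = 675·17 + 9
17 = 1·9 + 8
9 = 1·8 + 1
8 = 8·1 + 0
Back-substitute:
1 = 9 − 8
1 = −17 + 2·9
1 = 2·11484 − 1351·17
So 17·(-1351) ≡ 1 (mod 11484), hence d ≡ -1351 ≡ 10133 (mod 11484).

10133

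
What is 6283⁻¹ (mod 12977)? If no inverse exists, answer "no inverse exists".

gcd(12977, 6283) by repeated division:
12977 = 2×6283 + 411
6283 = 15×411 + 118
411 = 3×118 + 57
118 = 2×57 + 4
57 = 14×4 + 1
4 = 4×1 + 0
The gcd is 1. Working backward:
1 = 57 − 14·4
1 = −14·118 + 29·57
1 = 29·411 − 101·118
1 = −101·6283 + 1544·411
1 = 1544·12977 − 3189·6283
So 6283·(-3189) ≡ 1 (mod 12977), and -3189 ≡ 9788 (mod 12977).

9788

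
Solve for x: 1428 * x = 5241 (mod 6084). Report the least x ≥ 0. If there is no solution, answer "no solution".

gcd(1428, 6084):
6084 = 4·1428 + 372
1428 = 3·372 + 312
372 = 1·312 + 60
312 = 5·60 + 12
60 = 5·12 + 0
gcd = 12, but 12 ∤ 5241, so the congruence has no solution.

no solution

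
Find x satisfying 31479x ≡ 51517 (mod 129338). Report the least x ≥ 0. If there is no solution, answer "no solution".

First find gcd(31479, 129338):
129338 = 4*31479 + 3422
31479 = 9*3422 + 681
3422 = 5*681 + 17
681 = 40*17 + 1
17 = 17*1 + 0
gcd = 1, so a unique solution mod 129338 exists.
Back-substitute for the Bézout coefficients:
1 = 681 − 40·17
1 = −40·3422 + 201·681
1 = 201·31479 − 1849·3422
1 = −1849·129338 + 7597·31479
So 31479·(7597) ≡ 1 (mod 129338), giving 31479⁻¹ ≡ 7597.
x ≡ 31479⁻¹·51517 ≡ 7597·51517 ≡ 127199 (mod 129338).

127199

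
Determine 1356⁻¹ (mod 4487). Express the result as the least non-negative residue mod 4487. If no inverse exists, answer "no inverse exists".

Run Euclid on (4487, 1356):
4487 = 3×1356 + 419
1356 = 3×419 + 99
419 = 4×99 + 23
99 = 4×23 + 7
23 = 3×7 + 2
7 = 3×2 + 1
2 = 2×1 + 0
The gcd is 1. Working backward:
1 = 7 − 3·2
1 = −3·23 + 10·7
1 = 10·99 − 43·23
1 = −43·419 + 182·99
1 = 182·1356 − 589·419
1 = −589·4487 + 1949·1356
So 1356·1949 ≡ 1 (mod 4487).

1949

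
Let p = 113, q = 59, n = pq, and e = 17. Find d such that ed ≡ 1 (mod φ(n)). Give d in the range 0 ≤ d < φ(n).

3057

φ(n) = (p−1)(q−1) = 112·58 = 6496.
Need d with 17·d ≡ 1 (mod 6496). Apply the extended Euclidean algorithm:
6496 = 382*17 + 2
17 = 8*2 + 1
2 = 2*1 + 0
Back-substitute:
1 = 17 − 8·2
1 = −8·6496 + 3057·17
So 17·3057 ≡ 1 (mod 6496), hence d = 3057.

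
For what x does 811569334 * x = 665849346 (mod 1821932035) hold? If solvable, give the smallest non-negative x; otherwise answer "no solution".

First find gcd(811569334, 1821932035):
1821932035 = 2×811569334 + 198793367
811569334 = 4×198793367 + 16395866
198793367 = 12×16395866 + 2042975
16395866 = 8×2042975 + 52066
2042975 = 39×52066 + 12401
52066 = 4×12401 + 2462
12401 = 5×2462 + 91
2462 = 27×91 + 5
91 = 18×5 + 1
5 = 5×1 + 0
gcd = 1, so a unique solution mod 1821932035 exists.
Back-substitute for the Bézout coefficients:
1 = 91 − 18·5
1 = −18·2462 + 487·91
1 = 487·12401 − 2453·2462
1 = −2453·52066 + 10299·12401
1 = 10299·2042975 − 404114·52066
1 = −404114·16395866 + 3243211·2042975
1 = 3243211·198793367 − 39322646·16395866
1 = −39322646·811569334 + 160533795·198793367
1 = 160533795·1821932035 − 360390236·811569334
So 811569334·(-360390236) ≡ 1 (mod 1821932035), giving 811569334⁻¹ ≡ 1461541799.
x ≡ 811569334⁻¹·665849346 ≡ 1461541799·665849346 ≡ 1376155904 (mod 1821932035).

1376155904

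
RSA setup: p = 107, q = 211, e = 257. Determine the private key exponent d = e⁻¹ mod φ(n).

11693

φ(n) = (p−1)(q−1) = 106·210 = 22260.
Need d with 257·d ≡ 1 (mod 22260). Apply the extended Euclidean algorithm:
22260 = 86×257 + 158
257 = 1×158 + 99
158 = 1×99 + 59
99 = 1×59 + 40
59 = 1×40 + 19
40 = 2×19 + 2
19 = 9×2 + 1
2 = 2×1 + 0
Back-substitute:
1 = 19 − 9·2
1 = −9·40 + 19·19
1 = 19·59 − 28·40
1 = −28·99 + 47·59
1 = 47·158 − 75·99
1 = −75·257 + 122·158
1 = 122·22260 − 10567·257
So 257·(-10567) ≡ 1 (mod 22260), hence d ≡ -10567 ≡ 11693 (mod 22260).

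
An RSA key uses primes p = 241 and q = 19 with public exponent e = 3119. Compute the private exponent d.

4079

φ(n) = (p−1)(q−1) = 240·18 = 4320.
Need d with 3119·d ≡ 1 (mod 4320). Apply the extended Euclidean algorithm:
4320 = 1*3119 + 1201
3119 = 2*1201 + 717
1201 = 1*717 + 484
717 = 1*484 + 233
484 = 2*233 + 18
233 = 12*18 + 17
18 = 1*17 + 1
17 = 17*1 + 0
Back-substitute:
1 = 18 − 17
1 = −233 + 13·18
1 = 13·484 − 27·233
1 = −27·717 + 40·484
1 = 40·1201 − 67·717
1 = −67·3119 + 174·1201
1 = 174·4320 − 241·3119
So 3119·(-241) ≡ 1 (mod 4320), hence d ≡ -241 ≡ 4079 (mod 4320).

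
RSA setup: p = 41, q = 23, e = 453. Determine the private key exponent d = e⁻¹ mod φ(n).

237

φ(n) = (p−1)(q−1) = 40·22 = 880.
Need d with 453·d ≡ 1 (mod 880). Apply the extended Euclidean algorithm:
880 = 1·453 + 427
453 = 1·427 + 26
427 = 16·26 + 11
26 = 2·11 + 4
11 = 2·4 + 3
4 = 1·3 + 1
3 = 3·1 + 0
Back-substitute:
1 = 4 − 3
1 = −11 + 3·4
1 = 3·26 − 7·11
1 = −7·427 + 115·26
1 = 115·453 − 122·427
1 = −122·880 + 237·453
So 453·237 ≡ 1 (mod 880), hence d = 237.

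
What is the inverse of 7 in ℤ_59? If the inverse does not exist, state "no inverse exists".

17

Run Euclid on (59, 7):
59 = 8·7 + 3
7 = 2·3 + 1
3 = 3·1 + 0
The gcd is 1. Working backward:
1 = 7 − 2·3
1 = −2·59 + 17·7
So 7·17 ≡ 1 (mod 59).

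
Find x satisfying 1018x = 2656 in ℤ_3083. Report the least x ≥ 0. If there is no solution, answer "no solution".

2383

First find gcd(1018, 3083):
3083 = 3·1018 + 29
1018 = 35·29 + 3
29 = 9·3 + 2
3 = 1·2 + 1
2 = 2·1 + 0
gcd = 1, so a unique solution mod 3083 exists.
Back-substitute for the Bézout coefficients:
1 = 3 − 2
1 = −29 + 10·3
1 = 10·1018 − 351·29
1 = −351·3083 + 1063·1018
So 1018·(1063) ≡ 1 (mod 3083), giving 1018⁻¹ ≡ 1063.
x ≡ 1018⁻¹·2656 ≡ 1063·2656 ≡ 2383 (mod 3083).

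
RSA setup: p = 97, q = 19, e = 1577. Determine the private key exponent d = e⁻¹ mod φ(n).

1625

φ(n) = (p−1)(q−1) = 96·18 = 1728.
Need d with 1577·d ≡ 1 (mod 1728). Apply the extended Euclidean algorithm:
1728 = 1×1577 + 151
1577 = 10×151 + 67
151 = 2×67 + 17
67 = 3×17 + 16
17 = 1×16 + 1
16 = 16×1 + 0
Back-substitute:
1 = 17 − 16
1 = −67 + 4·17
1 = 4·151 − 9·67
1 = −9·1577 + 94·151
1 = 94·1728 − 103·1577
So 1577·(-103) ≡ 1 (mod 1728), hence d ≡ -103 ≡ 1625 (mod 1728).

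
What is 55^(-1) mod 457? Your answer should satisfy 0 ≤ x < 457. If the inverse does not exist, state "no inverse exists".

349

Run Euclid on (457, 55):
457 = 8*55 + 17
55 = 3*17 + 4
17 = 4*4 + 1
4 = 4*1 + 0
The gcd is 1. Working backward:
1 = 17 − 4·4
1 = −4·55 + 13·17
1 = 13·457 − 108·55
Thus 55·(-108) ≡ 1 (mod 457); reducing, -108 mod 457 = 349.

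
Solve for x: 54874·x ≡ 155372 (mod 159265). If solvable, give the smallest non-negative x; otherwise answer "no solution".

First find gcd(54874, 159265):
159265 = 2*54874 + 49517
54874 = 1*49517 + 5357
49517 = 9*5357 + 1304
5357 = 4*1304 + 141
1304 = 9*141 + 35
141 = 4*35 + 1
35 = 35*1 + 0
gcd = 1, so a unique solution mod 159265 exists.
Back-substitute for the Bézout coefficients:
1 = 141 − 4·35
1 = −4·1304 + 37·141
1 = 37·5357 − 152·1304
1 = −152·49517 + 1405·5357
1 = 1405·54874 − 1557·49517
1 = −1557·159265 + 4519·54874
So 54874·(4519) ≡ 1 (mod 159265), giving 54874⁻¹ ≡ 4519.
x ≡ 54874⁻¹·155372 ≡ 4519·155372 ≡ 85948 (mod 159265).

85948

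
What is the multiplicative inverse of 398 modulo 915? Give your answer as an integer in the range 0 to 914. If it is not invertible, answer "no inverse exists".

gcd(915, 398) by repeated division:
915 = 2·398 + 119
398 = 3·119 + 41
119 = 2·41 + 37
41 = 1·37 + 4
37 = 9·4 + 1
4 = 4·1 + 0
Since gcd(398, 915) = 1, back-substitute to write 1 as a combination:
1 = 37 − 9·4
1 = −9·41 + 10·37
1 = 10·119 − 29·41
1 = −29·398 + 97·119
1 = 97·915 − 223·398
Hence 398⁻¹ ≡ -223 ≡ 692 (mod 915).

692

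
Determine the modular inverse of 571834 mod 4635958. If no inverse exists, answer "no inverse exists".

Euclidean algorithm on 4635958, 571834:
4635958 = 8×571834 + 61286
571834 = 9×61286 + 20260
61286 = 3×20260 + 506
20260 = 40×506 + 20
506 = 25×20 + 6
20 = 3×6 + 2
6 = 3×2 + 0
gcd(571834, 4635958) = 2 ≠ 1, so 571834 has no multiplicative inverse modulo 4635958.

no inverse exists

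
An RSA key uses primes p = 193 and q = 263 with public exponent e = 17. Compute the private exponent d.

47345

φ(n) = (p−1)(q−1) = 192·262 = 50304.
Need d with 17·d ≡ 1 (mod 50304). Apply the extended Euclidean algorithm:
50304 = 2959×17 + 1
17 = 17×1 + 0
Back-substitute:
1 = 50304 − 2959·17
So 17·(-2959) ≡ 1 (mod 50304), hence d ≡ -2959 ≡ 47345 (mod 50304).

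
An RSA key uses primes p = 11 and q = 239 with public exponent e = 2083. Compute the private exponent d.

1787

φ(n) = (p−1)(q−1) = 10·238 = 2380.
Need d with 2083·d ≡ 1 (mod 2380). Apply the extended Euclidean algorithm:
2380 = 1*2083 + 297
2083 = 7*297 + 4
297 = 74*4 + 1
4 = 4*1 + 0
Back-substitute:
1 = 297 − 74·4
1 = −74·2083 + 519·297
1 = 519·2380 − 593·2083
So 2083·(-593) ≡ 1 (mod 2380), hence d ≡ -593 ≡ 1787 (mod 2380).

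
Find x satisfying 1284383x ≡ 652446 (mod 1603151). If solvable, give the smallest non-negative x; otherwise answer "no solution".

438716

First find gcd(1284383, 1603151):
1603151 = 1·1284383 + 318768
1284383 = 4·318768 + 9311
318768 = 34·9311 + 2194
9311 = 4·2194 + 535
2194 = 4·535 + 54
535 = 9·54 + 49
54 = 1·49 + 5
49 = 9·5 + 4
5 = 1·4 + 1
4 = 4·1 + 0
gcd = 1, so a unique solution mod 1603151 exists.
Back-substitute for the Bézout coefficients:
1 = 5 − 4
1 = −49 + 10·5
1 = 10·54 − 11·49
1 = −11·535 + 109·54
1 = 109·2194 − 447·535
1 = −447·9311 + 1897·2194
1 = 1897·318768 − 64945·9311
1 = −64945·1284383 + 261677·318768
1 = 261677·1603151 − 326622·1284383
So 1284383·(-326622) ≡ 1 (mod 1603151), giving 1284383⁻¹ ≡ 1276529.
x ≡ 1284383⁻¹·652446 ≡ 1276529·652446 ≡ 438716 (mod 1603151).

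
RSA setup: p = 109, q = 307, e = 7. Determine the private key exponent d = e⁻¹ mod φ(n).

28327

φ(n) = (p−1)(q−1) = 108·306 = 33048.
Need d with 7·d ≡ 1 (mod 33048). Apply the extended Euclidean algorithm:
33048 = 4721*7 + 1
7 = 7*1 + 0
Back-substitute:
1 = 33048 − 4721·7
So 7·(-4721) ≡ 1 (mod 33048), hence d ≡ -4721 ≡ 28327 (mod 33048).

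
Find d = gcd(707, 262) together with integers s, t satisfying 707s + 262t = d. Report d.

1

Euclidean algorithm:
707 = 2·262 + 183
262 = 1·183 + 79
183 = 2·79 + 25
79 = 3·25 + 4
25 = 6·4 + 1
4 = 4·1 + 0
gcd(707, 262) = 1.
Express as a combination:
1 = 25 − 6·4
1 = −6·79 + 19·25
1 = 19·183 − 44·79
1 = −44·262 + 63·183
1 = 63·707 − 170·262
So 1 = (63)·707 + (-170)·262.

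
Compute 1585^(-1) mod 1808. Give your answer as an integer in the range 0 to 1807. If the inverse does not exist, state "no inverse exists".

1281

Extended Euclidean algorithm:
1808 = 1×1585 + 223
1585 = 7×223 + 24
223 = 9×24 + 7
24 = 3×7 + 3
7 = 2×3 + 1
3 = 3×1 + 0
Since gcd(1585, 1808) = 1, back-substitute to write 1 as a combination:
1 = 7 − 2·3
1 = −2·24 + 7·7
1 = 7·223 − 65·24
1 = −65·1585 + 462·223
1 = 462·1808 − 527·1585
Hence 1585⁻¹ ≡ -527 ≡ 1281 (mod 1808).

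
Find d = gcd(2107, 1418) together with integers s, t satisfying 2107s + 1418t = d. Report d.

1

Euclidean algorithm:
2107 = 1×1418 + 689
1418 = 2×689 + 40
689 = 17×40 + 9
40 = 4×9 + 4
9 = 2×4 + 1
4 = 4×1 + 0
gcd(2107, 1418) = 1.
Working backward:
1 = 9 − 2·4
1 = −2·40 + 9·9
1 = 9·689 − 155·40
1 = −155·1418 + 319·689
1 = 319·2107 − 474·1418
So 1 = (319)·2107 + (-474)·1418.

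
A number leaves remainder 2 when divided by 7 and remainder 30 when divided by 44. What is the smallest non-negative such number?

30

Write x = 2 + 7·k. Then 7·k ≡ 30 − 2 ≡ 28 (mod 44).
Need 7⁻¹ mod 44. Extended Euclid on (44, 7):
44 = 6×7 + 2
7 = 3×2 + 1
2 = 2×1 + 0
Back-substitute:
1 = 7 − 3·2
1 = −3·44 + 19·7
7⁻¹ ≡ 19 (mod 44), so k ≡ 19·28 ≡ 4 (mod 44).
x = 2 + 7·4 = 30.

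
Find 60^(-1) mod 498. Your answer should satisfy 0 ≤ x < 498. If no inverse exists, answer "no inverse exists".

Euclidean algorithm on 498, 60:
498 = 8·60 + 18
60 = 3·18 + 6
18 = 3·6 + 0
gcd(60, 498) = 6 ≠ 1, so 60 has no multiplicative inverse modulo 498.

no inverse exists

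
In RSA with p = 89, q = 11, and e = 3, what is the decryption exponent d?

φ(n) = (p−1)(q−1) = 88·10 = 880.
Need d with 3·d ≡ 1 (mod 880). Apply the extended Euclidean algorithm:
880 = 293×3 + 1
3 = 3×1 + 0
Back-substitute:
1 = 880 − 293·3
So 3·(-293) ≡ 1 (mod 880), hence d ≡ -293 ≡ 587 (mod 880).

587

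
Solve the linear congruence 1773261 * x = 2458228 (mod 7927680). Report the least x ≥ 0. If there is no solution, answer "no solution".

no solution

gcd(1773261, 7927680):
7927680 = 4·1773261 + 834636
1773261 = 2·834636 + 103989
834636 = 8·103989 + 2724
103989 = 38·2724 + 477
2724 = 5·477 + 339
477 = 1·339 + 138
339 = 2·138 + 63
138 = 2·63 + 12
63 = 5·12 + 3
12 = 4·3 + 0
gcd = 3, but 3 ∤ 2458228, so the congruence has no solution.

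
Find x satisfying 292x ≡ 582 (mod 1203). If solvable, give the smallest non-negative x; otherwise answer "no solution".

999

First find gcd(292, 1203):
1203 = 4×292 + 35
292 = 8×35 + 12
35 = 2×12 + 11
12 = 1×11 + 1
11 = 11×1 + 0
gcd = 1, so a unique solution mod 1203 exists.
Back-substitute for the Bézout coefficients:
1 = 12 − 11
1 = −35 + 3·12
1 = 3·292 − 25·35
1 = −25·1203 + 103·292
So 292·(103) ≡ 1 (mod 1203), giving 292⁻¹ ≡ 103.
x ≡ 292⁻¹·582 ≡ 103·582 ≡ 999 (mod 1203).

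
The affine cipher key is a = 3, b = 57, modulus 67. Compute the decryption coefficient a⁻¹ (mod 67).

Apply the Euclidean algorithm to 67 and 3:
67 = 22·3 + 1
3 = 3·1 + 0
The gcd is 1. Working backward:
1 = 67 − 22·3
Thus 3·(-22) ≡ 1 (mod 67); reducing, -22 mod 67 = 45.

45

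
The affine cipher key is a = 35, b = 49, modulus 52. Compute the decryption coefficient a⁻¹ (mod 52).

Extended Euclidean algorithm:
52 = 1·35 + 17
35 = 2·17 + 1
17 = 17·1 + 0
gcd = 1, so the inverse exists. Back-substitute:
1 = 35 − 2·17
1 = −2·52 + 3·35
So 35·3 ≡ 1 (mod 52).

3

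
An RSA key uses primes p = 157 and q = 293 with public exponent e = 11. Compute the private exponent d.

41411

φ(n) = (p−1)(q−1) = 156·292 = 45552.
Need d with 11·d ≡ 1 (mod 45552). Apply the extended Euclidean algorithm:
45552 = 4141×11 + 1
11 = 11×1 + 0
Back-substitute:
1 = 45552 − 4141·11
So 11·(-4141) ≡ 1 (mod 45552), hence d ≡ -4141 ≡ 41411 (mod 45552).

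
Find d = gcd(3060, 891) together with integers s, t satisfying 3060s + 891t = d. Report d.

Apply Euclid's algorithm to 3060 and 891:
3060 = 3×891 + 387
891 = 2×387 + 117
387 = 3×117 + 36
117 = 3×36 + 9
36 = 4×9 + 0
gcd(3060, 891) = 9.
Working backward:
9 = 117 − 3·36
9 = −3·387 + 10·117
9 = 10·891 − 23·387
9 = −23·3060 + 79·891
So 9 = (-23)·3060 + (79)·891.

9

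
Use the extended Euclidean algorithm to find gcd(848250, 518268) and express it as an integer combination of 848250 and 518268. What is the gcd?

Euclidean algorithm:
848250 = 1×518268 + 329982
518268 = 1×329982 + 188286
329982 = 1×188286 + 141696
188286 = 1×141696 + 46590
141696 = 3×46590 + 1926
46590 = 24×1926 + 366
1926 = 5×366 + 96
366 = 3×96 + 78
96 = 1×78 + 18
78 = 4×18 + 6
18 = 3×6 + 0
gcd(848250, 518268) = 6.
Express as a combination:
6 = 78 − 4·18
6 = −4·96 + 5·78
6 = 5·366 − 19·96
6 = −19·1926 + 100·366
6 = 100·46590 − 2419·1926
6 = −2419·141696 + 7357·46590
6 = 7357·188286 − 9776·141696
6 = −9776·329982 + 17133·188286
6 = 17133·518268 − 26909·329982
6 = −26909·848250 + 44042·518268
So 6 = (-26909)·848250 + (44042)·518268.

6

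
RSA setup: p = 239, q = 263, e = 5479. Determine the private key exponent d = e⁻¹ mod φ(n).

12519

φ(n) = (p−1)(q−1) = 238·262 = 62356.
Need d with 5479·d ≡ 1 (mod 62356). Apply the extended Euclidean algorithm:
62356 = 11×5479 + 2087
5479 = 2×2087 + 1305
2087 = 1×1305 + 782
1305 = 1×782 + 523
782 = 1×523 + 259
523 = 2×259 + 5
259 = 51×5 + 4
5 = 1×4 + 1
4 = 4×1 + 0
Back-substitute:
1 = 5 − 4
1 = −259 + 52·5
1 = 52·523 − 105·259
1 = −105·782 + 157·523
1 = 157·1305 − 262·782
1 = −262·2087 + 419·1305
1 = 419·5479 − 1100·2087
1 = −1100·62356 + 12519·5479
So 5479·12519 ≡ 1 (mod 62356), hence d = 12519.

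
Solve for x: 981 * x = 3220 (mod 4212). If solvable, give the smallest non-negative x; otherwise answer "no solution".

no solution

gcd(981, 4212):
4212 = 4·981 + 288
981 = 3·288 + 117
288 = 2·117 + 54
117 = 2·54 + 9
54 = 6·9 + 0
gcd = 9, but 9 ∤ 3220, so the congruence has no solution.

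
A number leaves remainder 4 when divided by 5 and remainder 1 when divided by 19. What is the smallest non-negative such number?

39

Write x = 4 + 5·k. Then 5·k ≡ 1 − 4 ≡ 16 (mod 19).
Need 5⁻¹ mod 19. Extended Euclid on (19, 5):
19 = 3*5 + 4
5 = 1*4 + 1
4 = 4*1 + 0
Back-substitute:
1 = 5 − 4
1 = −19 + 4·5
5⁻¹ ≡ 4 (mod 19), so k ≡ 4·16 ≡ 7 (mod 19).
x = 4 + 5·7 = 39.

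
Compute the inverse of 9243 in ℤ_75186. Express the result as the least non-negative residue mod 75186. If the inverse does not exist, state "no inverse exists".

no inverse exists

Compute gcd(9243, 75186):
75186 = 8*9243 + 1242
9243 = 7*1242 + 549
1242 = 2*549 + 144
549 = 3*144 + 117
144 = 1*117 + 27
117 = 4*27 + 9
27 = 3*9 + 0
gcd(9243, 75186) = 9 ≠ 1, so 9243 has no multiplicative inverse modulo 75186.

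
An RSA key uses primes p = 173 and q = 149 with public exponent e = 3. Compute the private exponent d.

16971

φ(n) = (p−1)(q−1) = 172·148 = 25456.
Need d with 3·d ≡ 1 (mod 25456). Apply the extended Euclidean algorithm:
25456 = 8485·3 + 1
3 = 3·1 + 0
Back-substitute:
1 = 25456 − 8485·3
So 3·(-8485) ≡ 1 (mod 25456), hence d ≡ -8485 ≡ 16971 (mod 25456).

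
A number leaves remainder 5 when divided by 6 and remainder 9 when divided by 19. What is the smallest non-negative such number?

Write x = 5 + 6·k. Then 6·k ≡ 9 − 5 ≡ 4 (mod 19).
Need 6⁻¹ mod 19. Extended Euclid on (19, 6):
19 = 3*6 + 1
6 = 6*1 + 0
Back-substitute:
1 = 19 − 3·6
6⁻¹ ≡ 16 (mod 19), so k ≡ 16·4 ≡ 7 (mod 19).
x = 5 + 6·7 = 47.

47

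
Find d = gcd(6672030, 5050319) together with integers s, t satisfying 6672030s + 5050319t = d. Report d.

1

Euclidean algorithm:
6672030 = 1×5050319 + 1621711
5050319 = 3×1621711 + 185186
1621711 = 8×185186 + 140223
185186 = 1×140223 + 44963
140223 = 3×44963 + 5334
44963 = 8×5334 + 2291
5334 = 2×2291 + 752
2291 = 3×752 + 35
752 = 21×35 + 17
35 = 2×17 + 1
17 = 17×1 + 0
gcd(6672030, 5050319) = 1.
Working backward:
1 = 35 − 2·17
1 = −2·752 + 43·35
1 = 43·2291 − 131·752
1 = −131·5334 + 305·2291
1 = 305·44963 − 2571·5334
1 = −2571·140223 + 8018·44963
1 = 8018·185186 − 10589·140223
1 = −10589·1621711 + 92730·185186
1 = 92730·5050319 − 288779·1621711
1 = −288779·6672030 + 381509·5050319
So 1 = (-288779)·6672030 + (381509)·5050319.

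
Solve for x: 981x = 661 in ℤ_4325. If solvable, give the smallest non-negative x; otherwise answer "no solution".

2981

First find gcd(981, 4325):
4325 = 4*981 + 401
981 = 2*401 + 179
401 = 2*179 + 43
179 = 4*43 + 7
43 = 6*7 + 1
7 = 7*1 + 0
gcd = 1, so a unique solution mod 4325 exists.
Back-substitute for the Bézout coefficients:
1 = 43 − 6·7
1 = −6·179 + 25·43
1 = 25·401 − 56·179
1 = −56·981 + 137·401
1 = 137·4325 − 604·981
So 981·(-604) ≡ 1 (mod 4325), giving 981⁻¹ ≡ 3721.
x ≡ 981⁻¹·661 ≡ 3721·661 ≡ 2981 (mod 4325).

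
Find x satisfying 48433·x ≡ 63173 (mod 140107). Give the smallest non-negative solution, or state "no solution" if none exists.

First find gcd(48433, 140107):
140107 = 2×48433 + 43241
48433 = 1×43241 + 5192
43241 = 8×5192 + 1705
5192 = 3×1705 + 77
1705 = 22×77 + 11
77 = 7×11 + 0
gcd = 11 and 11 | 63173, so solutions exist. Divide through by 11: 4403x ≡ 5743 (mod 12737).
Now find 4403⁻¹ mod 12737:
12737 = 2*4403 + 3931
4403 = 1*3931 + 472
3931 = 8*472 + 155
472 = 3*155 + 7
155 = 22*7 + 1
7 = 7*1 + 0
Back-substitute:
1 = 155 − 22·7
1 = −22·472 + 67·155
1 = 67·3931 − 558·472
1 = −558·4403 + 625·3931
1 = 625·12737 − 1808·4403
So 4403·(-1808) ≡ 1 (mod 12737), i.e. 4403⁻¹ ≡ 10929.
Then x ≡ 10929·5743 ≡ 10048 (mod 12737); the smallest non-negative solution is x = 10048.

10048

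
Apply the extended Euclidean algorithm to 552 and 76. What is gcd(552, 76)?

4

Apply Euclid's algorithm to 552 and 76:
552 = 7×76 + 20
76 = 3×20 + 16
20 = 1×16 + 4
16 = 4×4 + 0
gcd(552, 76) = 4.
Back-substituting:
4 = 20 − 16
4 = −76 + 4·20
4 = 4·552 − 29·76
So 4 = (4)·552 + (-29)·76.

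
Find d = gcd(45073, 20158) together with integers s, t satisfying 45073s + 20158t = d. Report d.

1

Euclidean algorithm:
45073 = 2×20158 + 4757
20158 = 4×4757 + 1130
4757 = 4×1130 + 237
1130 = 4×237 + 182
237 = 1×182 + 55
182 = 3×55 + 17
55 = 3×17 + 4
17 = 4×4 + 1
4 = 4×1 + 0
gcd(45073, 20158) = 1.
Express as a combination:
1 = 17 − 4·4
1 = −4·55 + 13·17
1 = 13·182 − 43·55
1 = −43·237 + 56·182
1 = 56·1130 − 267·237
1 = −267·4757 + 1124·1130
1 = 1124·20158 − 4763·4757
1 = −4763·45073 + 10650·20158
So 1 = (-4763)·45073 + (10650)·20158.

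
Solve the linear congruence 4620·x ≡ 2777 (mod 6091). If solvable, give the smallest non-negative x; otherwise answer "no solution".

3261

First find gcd(4620, 6091):
6091 = 1·4620 + 1471
4620 = 3·1471 + 207
1471 = 7·207 + 22
207 = 9·22 + 9
22 = 2·9 + 4
9 = 2·4 + 1
4 = 4·1 + 0
gcd = 1, so a unique solution mod 6091 exists.
Back-substitute for the Bézout coefficients:
1 = 9 − 2·4
1 = −2·22 + 5·9
1 = 5·207 − 47·22
1 = −47·1471 + 334·207
1 = 334·4620 − 1049·1471
1 = −1049·6091 + 1383·4620
So 4620·(1383) ≡ 1 (mod 6091), giving 4620⁻¹ ≡ 1383.
x ≡ 4620⁻¹·2777 ≡ 1383·2777 ≡ 3261 (mod 6091).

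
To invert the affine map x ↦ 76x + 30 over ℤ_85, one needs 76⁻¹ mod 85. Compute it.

66

Run Euclid on (85, 76):
85 = 1×76 + 9
76 = 8×9 + 4
9 = 2×4 + 1
4 = 4×1 + 0
Since gcd(76, 85) = 1, back-substitute to write 1 as a combination:
1 = 9 − 2·4
1 = −2·76 + 17·9
1 = 17·85 − 19·76
Thus 76·(-19) ≡ 1 (mod 85); reducing, -19 mod 85 = 66.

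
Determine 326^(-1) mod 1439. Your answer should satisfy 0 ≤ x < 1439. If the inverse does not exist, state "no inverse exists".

437

gcd(1439, 326) by repeated division:
1439 = 4·326 + 135
326 = 2·135 + 56
135 = 2·56 + 23
56 = 2·23 + 10
23 = 2·10 + 3
10 = 3·3 + 1
3 = 3·1 + 0
gcd = 1, so the inverse exists. Back-substitute:
1 = 10 − 3·3
1 = −3·23 + 7·10
1 = 7·56 − 17·23
1 = −17·135 + 41·56
1 = 41·326 − 99·135
1 = −99·1439 + 437·326
So 326·437 ≡ 1 (mod 1439).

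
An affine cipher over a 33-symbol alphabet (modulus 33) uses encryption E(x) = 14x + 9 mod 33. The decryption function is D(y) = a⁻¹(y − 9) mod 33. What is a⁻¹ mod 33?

Run Euclid on (33, 14):
33 = 2*14 + 5
14 = 2*5 + 4
5 = 1*4 + 1
4 = 4*1 + 0
The gcd is 1. Working backward:
1 = 5 − 4
1 = −14 + 3·5
1 = 3·33 − 7·14
Thus 14·(-7) ≡ 1 (mod 33); reducing, -7 mod 33 = 26.

26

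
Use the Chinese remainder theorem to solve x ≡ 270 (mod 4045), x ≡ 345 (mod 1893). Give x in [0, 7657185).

Write x = 270 + 4045·k. Then 4045·k ≡ 345 − 270 ≡ 75 (mod 1893).
Need 4045⁻¹ mod 1893. Extended Euclid on (1893, 259):
1893 = 7×259 + 80
259 = 3×80 + 19
80 = 4×19 + 4
19 = 4×4 + 3
4 = 1×3 + 1
3 = 3×1 + 0
Back-substitute:
1 = 4 − 3
1 = −19 + 5·4
1 = 5·80 − 21·19
1 = −21·259 + 68·80
1 = 68·1893 − 497·259
4045⁻¹ ≡ 1396 (mod 1893), so k ≡ 1396·75 ≡ 585 (mod 1893).
x = 270 + 4045·585 = 2366595.

2366595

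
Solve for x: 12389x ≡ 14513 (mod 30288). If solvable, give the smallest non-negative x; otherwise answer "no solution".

27133

First find gcd(12389, 30288):
30288 = 2·12389 + 5510
12389 = 2·5510 + 1369
5510 = 4·1369 + 34
1369 = 40·34 + 9
34 = 3·9 + 7
9 = 1·7 + 2
7 = 3·2 + 1
2 = 2·1 + 0
gcd = 1, so a unique solution mod 30288 exists.
Back-substitute for the Bézout coefficients:
1 = 7 − 3·2
1 = −3·9 + 4·7
1 = 4·34 − 15·9
1 = −15·1369 + 604·34
1 = 604·5510 − 2431·1369
1 = −2431·12389 + 5466·5510
1 = 5466·30288 − 13363·12389
So 12389·(-13363) ≡ 1 (mod 30288), giving 12389⁻¹ ≡ 16925.
x ≡ 12389⁻¹·14513 ≡ 16925·14513 ≡ 27133 (mod 30288).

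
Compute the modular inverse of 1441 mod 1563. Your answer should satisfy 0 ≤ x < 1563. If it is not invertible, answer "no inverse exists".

gcd(1563, 1441) by repeated division:
1563 = 1×1441 + 122
1441 = 11×122 + 99
122 = 1×99 + 23
99 = 4×23 + 7
23 = 3×7 + 2
7 = 3×2 + 1
2 = 2×1 + 0
Since gcd(1441, 1563) = 1, back-substitute to write 1 as a combination:
1 = 7 − 3·2
1 = −3·23 + 10·7
1 = 10·99 − 43·23
1 = −43·122 + 53·99
1 = 53·1441 − 626·122
1 = −626·1563 + 679·1441
So 1441·679 ≡ 1 (mod 1563).

679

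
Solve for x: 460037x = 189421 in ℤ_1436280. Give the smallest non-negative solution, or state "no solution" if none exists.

First find gcd(460037, 1436280):
1436280 = 3*460037 + 56169
460037 = 8*56169 + 10685
56169 = 5*10685 + 2744
10685 = 3*2744 + 2453
2744 = 1*2453 + 291
2453 = 8*291 + 125
291 = 2*125 + 41
125 = 3*41 + 2
41 = 20*2 + 1
2 = 2*1 + 0
gcd = 1, so a unique solution mod 1436280 exists.
Back-substitute for the Bézout coefficients:
1 = 41 − 20·2
1 = −20·125 + 61·41
1 = 61·291 − 142·125
1 = −142·2453 + 1197·291
1 = 1197·2744 − 1339·2453
1 = −1339·10685 + 5214·2744
1 = 5214·56169 − 27409·10685
1 = −27409·460037 + 224486·56169
1 = 224486·1436280 − 700867·460037
So 460037·(-700867) ≡ 1 (mod 1436280), giving 460037⁻¹ ≡ 735413.
x ≡ 460037⁻¹·189421 ≡ 735413·189421 ≡ 741233 (mod 1436280).

741233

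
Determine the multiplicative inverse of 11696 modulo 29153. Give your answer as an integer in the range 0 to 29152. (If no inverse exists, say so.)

19938

Extended Euclidean algorithm:
29153 = 2*11696 + 5761
11696 = 2*5761 + 174
5761 = 33*174 + 19
174 = 9*19 + 3
19 = 6*3 + 1
3 = 3*1 + 0
The gcd is 1. Working backward:
1 = 19 − 6·3
1 = −6·174 + 55·19
1 = 55·5761 − 1821·174
1 = −1821·11696 + 3697·5761
1 = 3697·29153 − 9215·11696
Thus 11696·(-9215) ≡ 1 (mod 29153); reducing, -9215 mod 29153 = 19938.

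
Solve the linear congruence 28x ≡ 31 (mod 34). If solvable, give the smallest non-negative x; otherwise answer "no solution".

no solution

gcd(28, 34):
34 = 1·28 + 6
28 = 4·6 + 4
6 = 1·4 + 2
4 = 2·2 + 0
gcd = 2, but 2 ∤ 31, so the congruence has no solution.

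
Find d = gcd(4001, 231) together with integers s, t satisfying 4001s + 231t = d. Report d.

1

Apply Euclid's algorithm to 4001 and 231:
4001 = 17×231 + 74
231 = 3×74 + 9
74 = 8×9 + 2
9 = 4×2 + 1
2 = 2×1 + 0
gcd(4001, 231) = 1.
Express as a combination:
1 = 9 − 4·2
1 = −4·74 + 33·9
1 = 33·231 − 103·74
1 = −103·4001 + 1784·231
So 1 = (-103)·4001 + (1784)·231.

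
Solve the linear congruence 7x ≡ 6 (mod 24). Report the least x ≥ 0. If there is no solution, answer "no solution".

First find gcd(7, 24):
24 = 3*7 + 3
7 = 2*3 + 1
3 = 3*1 + 0
gcd = 1, so a unique solution mod 24 exists.
Back-substitute for the Bézout coefficients:
1 = 7 − 2·3
1 = −2·24 + 7·7
So 7·(7) ≡ 1 (mod 24), giving 7⁻¹ ≡ 7.
x ≡ 7⁻¹·6 ≡ 7·6 ≡ 18 (mod 24).

18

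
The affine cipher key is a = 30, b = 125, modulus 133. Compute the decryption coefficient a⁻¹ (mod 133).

Run Euclid on (133, 30):
133 = 4·30 + 13
30 = 2·13 + 4
13 = 3·4 + 1
4 = 4·1 + 0
The gcd is 1. Working backward:
1 = 13 − 3·4
1 = −3·30 + 7·13
1 = 7·133 − 31·30
So 30·(-31) ≡ 1 (mod 133), and -31 ≡ 102 (mod 133).

102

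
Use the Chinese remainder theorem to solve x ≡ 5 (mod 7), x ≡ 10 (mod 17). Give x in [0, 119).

61

Write x = 5 + 7·k. Then 7·k ≡ 10 − 5 ≡ 5 (mod 17).
Need 7⁻¹ mod 17. Extended Euclid on (17, 7):
17 = 2×7 + 3
7 = 2×3 + 1
3 = 3×1 + 0
Back-substitute:
1 = 7 − 2·3
1 = −2·17 + 5·7
7⁻¹ ≡ 5 (mod 17), so k ≡ 5·5 ≡ 8 (mod 17).
x = 5 + 7·8 = 61.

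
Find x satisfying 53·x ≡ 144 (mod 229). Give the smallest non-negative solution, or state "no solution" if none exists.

First find gcd(53, 229):
229 = 4·53 + 17
53 = 3·17 + 2
17 = 8·2 + 1
2 = 2·1 + 0
gcd = 1, so a unique solution mod 229 exists.
Back-substitute for the Bézout coefficients:
1 = 17 − 8·2
1 = −8·53 + 25·17
1 = 25·229 − 108·53
So 53·(-108) ≡ 1 (mod 229), giving 53⁻¹ ≡ 121.
x ≡ 53⁻¹·144 ≡ 121·144 ≡ 20 (mod 229).

20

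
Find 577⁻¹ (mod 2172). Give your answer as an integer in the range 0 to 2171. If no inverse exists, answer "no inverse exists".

1645

gcd(2172, 577) by repeated division:
2172 = 3*577 + 441
577 = 1*441 + 136
441 = 3*136 + 33
136 = 4*33 + 4
33 = 8*4 + 1
4 = 4*1 + 0
gcd = 1, so the inverse exists. Back-substitute:
1 = 33 − 8·4
1 = −8·136 + 33·33
1 = 33·441 − 107·136
1 = −107·577 + 140·441
1 = 140·2172 − 527·577
Hence 577⁻¹ ≡ -527 ≡ 1645 (mod 2172).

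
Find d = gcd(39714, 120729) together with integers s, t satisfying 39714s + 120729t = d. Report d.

3

Repeated division:
120729 = 3×39714 + 1587
39714 = 25×1587 + 39
1587 = 40×39 + 27
39 = 1×27 + 12
27 = 2×12 + 3
12 = 4×3 + 0
gcd(39714, 120729) = 3.
Express as a combination:
3 = 27 − 2·12
3 = −2·39 + 3·27
3 = 3·1587 − 122·39
3 = −122·39714 + 3053·1587
3 = 3053·120729 − 9281·39714
So 3 = (3053)·120729 + (-9281)·39714.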